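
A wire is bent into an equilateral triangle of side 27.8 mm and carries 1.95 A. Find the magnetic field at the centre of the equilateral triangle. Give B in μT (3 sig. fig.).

B ≈ 126 μT

Each side is a finite straight segment at perpendicular distance d = a/(2 tan(π/3)) = 0.008025 m from the centre, with end-angles ±π/3.
One side contributes B₁ = (μ₀I/4πd)·2 sin(π/3) = 4.21×10⁻⁵ T.
All 3 sides add in the same direction: B = 3 × 4.21×10⁻⁵ = 1.26×10⁻⁴ T.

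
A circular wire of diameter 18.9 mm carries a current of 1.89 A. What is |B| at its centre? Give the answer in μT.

B ≈ 126 μT

At the centre of a circular loop the Biot–Savart law gives B = μ₀I/(2R) (so R = 0.00945 m).
B = (4π×10⁻⁷ × 1.89) / (2 × 0.00945) = 1.26×10⁻⁴ T.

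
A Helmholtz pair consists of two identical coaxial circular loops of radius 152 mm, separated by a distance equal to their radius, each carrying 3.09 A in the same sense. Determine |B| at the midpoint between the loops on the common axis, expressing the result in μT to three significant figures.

B ≈ 18.3 μT

Each loop contributes B = μ₀IR²/[2(R²+z²)^(3/2)] on the axis, with z measured from that loop.
Loop 1 (z = 0.076 m): B₁ = 9.14×10⁻⁶ T. Loop 2 (z = 0.076 m): B₂ = 9.14×10⁻⁶ T.
The fields add: B = B₁ + B₂ = 1.83×10⁻⁵ T.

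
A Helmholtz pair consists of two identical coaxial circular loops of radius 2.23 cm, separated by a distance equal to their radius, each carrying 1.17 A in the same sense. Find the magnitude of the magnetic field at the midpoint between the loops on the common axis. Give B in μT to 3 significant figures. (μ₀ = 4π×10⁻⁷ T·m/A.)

Each loop contributes B = μ₀IR²/[2(R²+z²)^(3/2)] on the axis, with z measured from that loop.
Loop 1 (z = 0.01115 m): B₁ = 2.36×10⁻⁵ T. Loop 2 (z = 0.01115 m): B₂ = 2.36×10⁻⁵ T.
The fields add: B = B₁ + B₂ = 4.72×10⁻⁵ T.

B ≈ 47.2 μT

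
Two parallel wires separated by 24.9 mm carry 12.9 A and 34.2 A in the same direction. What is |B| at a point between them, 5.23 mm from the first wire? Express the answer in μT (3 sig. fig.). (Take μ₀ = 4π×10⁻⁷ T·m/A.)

Each long wire gives B = μ₀I/(2πd). Distances are d₁ = 0.00523 m and d₂ = 0.01967 m.
B₁ = 4.93×10⁻⁴ T, B₂ = 3.48×10⁻⁴ T.
Between parallel currents the two contributions point in opposite directions, so they subtract. B = |B₁ − B₂| = |4.93×10⁻⁴ − 3.48×10⁻⁴| = 1.46×10⁻⁴ T.

B ≈ 146 μT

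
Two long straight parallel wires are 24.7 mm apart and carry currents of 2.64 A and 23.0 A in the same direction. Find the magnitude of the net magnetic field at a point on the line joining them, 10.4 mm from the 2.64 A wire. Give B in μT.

B ≈ 271 μT

Each long wire gives B = μ₀I/(2πd). Distances are d₁ = 0.0104 m and d₂ = 0.0143 m.
B₁ = 5.08×10⁻⁵ T, B₂ = 3.22×10⁻⁴ T.
Between parallel currents the two contributions point in opposite directions, so they subtract. B = |B₁ − B₂| = |5.08×10⁻⁵ − 3.22×10⁻⁴| = 2.71×10⁻⁴ T.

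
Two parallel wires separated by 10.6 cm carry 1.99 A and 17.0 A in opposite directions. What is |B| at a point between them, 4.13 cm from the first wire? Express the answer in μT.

B ≈ 62.2 μT

Each long wire gives B = μ₀I/(2πd). Distances are d₁ = 0.0413 m and d₂ = 0.0647 m.
B₁ = 9.64×10⁻⁶ T, B₂ = 5.26×10⁻⁵ T.
Between antiparallel currents both contributions point the same way, so they add. B = B₁ + B₂ = 9.64×10⁻⁶ + 5.26×10⁻⁵ = 6.22×10⁻⁵ T.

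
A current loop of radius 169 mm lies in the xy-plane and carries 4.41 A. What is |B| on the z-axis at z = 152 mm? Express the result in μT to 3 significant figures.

On the axis of a circular loop, B = μ₀IR² / [2(R²+z²)^(3/2)].
R² + z² = (0.169)² + (0.152)² = 0.05167 m², and (R²+z²)^(3/2) = 1.17×10⁻² m³.
B = (4π×10⁻⁷ × 4.41 × 0.02856) / (2 × 1.17×10⁻²) = 6.74×10⁻⁶ T.

B ≈ 6.74 μT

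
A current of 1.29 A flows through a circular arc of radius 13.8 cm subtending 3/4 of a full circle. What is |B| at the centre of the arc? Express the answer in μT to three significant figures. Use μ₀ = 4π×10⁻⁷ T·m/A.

The Biot–Savart field of a circular arc at its centre is B = μ₀Iφ/(4πR), with φ = 4.712 rad.
B = (4π×10⁻⁷ × 1.29 × 4.712) / (4π × 0.138) = 4.41×10⁻⁶ T.

B ≈ 4.41 μT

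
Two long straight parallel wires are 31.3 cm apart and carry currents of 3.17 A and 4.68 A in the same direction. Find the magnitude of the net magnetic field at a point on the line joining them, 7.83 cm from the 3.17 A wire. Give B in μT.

Each long wire gives B = μ₀I/(2πd). Distances are d₁ = 0.0783 m and d₂ = 0.2347 m.
B₁ = 8.10×10⁻⁶ T, B₂ = 3.99×10⁻⁶ T.
Between parallel currents the two contributions point in opposite directions, so they subtract. B = |B₁ − B₂| = |8.10×10⁻⁶ − 3.99×10⁻⁶| = 4.11×10⁻⁶ T.

B ≈ 4.11 μT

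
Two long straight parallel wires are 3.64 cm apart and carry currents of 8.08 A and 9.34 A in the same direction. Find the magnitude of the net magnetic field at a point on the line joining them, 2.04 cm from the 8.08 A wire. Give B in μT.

B ≈ 37.5 μT

Each long wire gives B = μ₀I/(2πd). Distances are d₁ = 0.0204 m and d₂ = 0.016 m.
B₁ = 7.92×10⁻⁵ T, B₂ = 1.17×10⁻⁴ T.
Between parallel currents the two contributions point in opposite directions, so they subtract. B = |B₁ − B₂| = |7.92×10⁻⁵ − 1.17×10⁻⁴| = 3.75×10⁻⁵ T.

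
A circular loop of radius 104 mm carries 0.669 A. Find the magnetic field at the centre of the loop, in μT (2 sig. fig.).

B ≈ 4.0 μT

At the centre of a circular loop the Biot–Savart law gives B = μ₀I/(2R).
B = (4π×10⁻⁷ × 0.669) / (2 × 0.104) = 4.04×10⁻⁶ T.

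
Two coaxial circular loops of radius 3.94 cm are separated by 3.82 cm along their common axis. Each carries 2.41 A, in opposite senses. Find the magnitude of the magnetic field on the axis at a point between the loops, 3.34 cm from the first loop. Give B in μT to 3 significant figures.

B ≈ 20.5 μT

Each loop contributes B = μ₀IR²/[2(R²+z²)^(3/2)] on the axis, with z measured from that loop.
Loop 1 (z = 0.0334 m): B₁ = 1.71×10⁻⁵ T. Loop 2 (z = 0.0048 m): B₂ = 3.76×10⁻⁵ T.
The fields oppose: B = |B₁ − B₂| = 2.05×10⁻⁵ T.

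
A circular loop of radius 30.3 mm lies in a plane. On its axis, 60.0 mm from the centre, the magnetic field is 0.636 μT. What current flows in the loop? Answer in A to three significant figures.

I ≈ 0.335 A

On the axis of a loop, B = μ₀IR²/[2(R²+z²)^(3/2)], so I = 2B(R²+z²)^(3/2)/(μ₀R²).
R² + z² = 0.0009181 + 0.0036 = 0.004518 m²; raised to 3/2 gives 3.04×10⁻⁴ m³.
I = 2 × 6.36×10⁻⁷ × 3.04×10⁻⁴ / (1.26×10⁻⁶ × 0.0009181) = 0.335 A.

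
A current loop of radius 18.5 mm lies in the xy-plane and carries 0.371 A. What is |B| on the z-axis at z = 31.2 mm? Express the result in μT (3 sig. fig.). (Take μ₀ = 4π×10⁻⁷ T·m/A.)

B ≈ 1.67 μT

On the axis of a circular loop, B = μ₀IR² / [2(R²+z²)^(3/2)].
R² + z² = (0.0185)² + (0.0312)² = 0.001316 m², and (R²+z²)^(3/2) = 4.77×10⁻⁵ m³.
B = (4π×10⁻⁷ × 0.371 × 0.0003422) / (2 × 4.77×10⁻⁵) = 1.67×10⁻⁶ T.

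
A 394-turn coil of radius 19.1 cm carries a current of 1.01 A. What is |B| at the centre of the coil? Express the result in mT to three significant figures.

B ≈ 1.31 mT

For an N-turn flat coil, B = Nμ₀I/(2R) with R = 0.191 m.
B = 394 × 3.32×10⁻⁶ T = 1.31×10⁻³ T.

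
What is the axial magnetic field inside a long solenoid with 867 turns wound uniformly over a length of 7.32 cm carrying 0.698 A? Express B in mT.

B ≈ 10.4 mT

Inside a long solenoid, B = μ₀nI with n = 1.184×10⁴ turns/m.
B = 4π×10⁻⁷ × 1.184×10⁴ × 0.698 = 1.04×10⁻² T.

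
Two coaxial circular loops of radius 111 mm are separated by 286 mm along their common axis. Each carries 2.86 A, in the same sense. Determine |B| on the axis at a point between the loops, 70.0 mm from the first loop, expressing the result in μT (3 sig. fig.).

Each loop contributes B = μ₀IR²/[2(R²+z²)^(3/2)] on the axis, with z measured from that loop.
Loop 1 (z = 0.07 m): B₁ = 9.80×10⁻⁶ T. Loop 2 (z = 0.216 m): B₂ = 1.55×10⁻⁶ T.
The fields add: B = B₁ + B₂ = 1.13×10⁻⁵ T.

B ≈ 11.3 μT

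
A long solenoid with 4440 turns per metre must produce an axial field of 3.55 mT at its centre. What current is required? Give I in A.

I ≈ 0.636 A

Inside a long solenoid B = μ₀nI with n = 4440 m⁻¹, so I = B/(μ₀n).
I = 3.55×10⁻³ / (4π×10⁻⁷ × 4440) = 0.636 A.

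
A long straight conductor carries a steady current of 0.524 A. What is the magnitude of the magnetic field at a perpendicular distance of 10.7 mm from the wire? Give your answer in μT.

B ≈ 9.79 μT

For an infinitely long straight wire, B = μ₀I/(2πd).
B = (4π×10⁻⁷ × 0.524) / (2π × 0.0107) = 9.79×10⁻⁶ T.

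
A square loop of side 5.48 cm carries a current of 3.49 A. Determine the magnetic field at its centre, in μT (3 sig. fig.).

Each side is a finite straight segment at perpendicular distance d = a/(2 tan(π/4)) = 0.0274 m from the centre, with end-angles ±π/4.
One side contributes B₁ = (μ₀I/4πd)·2 sin(π/4) = 1.80×10⁻⁵ T.
All 4 sides add in the same direction: B = 4 × 1.80×10⁻⁵ = 7.21×10⁻⁵ T.

B ≈ 72.1 μT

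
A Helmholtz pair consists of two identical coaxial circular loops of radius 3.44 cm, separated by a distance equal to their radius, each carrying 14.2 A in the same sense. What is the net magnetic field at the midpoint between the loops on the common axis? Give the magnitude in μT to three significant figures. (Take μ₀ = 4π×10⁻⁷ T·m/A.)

B ≈ 371 μT

Each loop contributes B = μ₀IR²/[2(R²+z²)^(3/2)] on the axis, with z measured from that loop.
Loop 1 (z = 0.0172 m): B₁ = 1.86×10⁻⁴ T. Loop 2 (z = 0.0172 m): B₂ = 1.86×10⁻⁴ T.
The fields add: B = B₁ + B₂ = 3.71×10⁻⁴ T.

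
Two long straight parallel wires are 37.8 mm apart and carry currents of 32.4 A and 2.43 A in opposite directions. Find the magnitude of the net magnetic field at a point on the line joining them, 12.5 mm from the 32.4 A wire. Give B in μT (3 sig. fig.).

Each long wire gives B = μ₀I/(2πd). Distances are d₁ = 0.0125 m and d₂ = 0.0253 m.
B₁ = 5.18×10⁻⁴ T, B₂ = 1.92×10⁻⁵ T.
Between antiparallel currents both contributions point the same way, so they add. B = B₁ + B₂ = 5.18×10⁻⁴ + 1.92×10⁻⁵ = 5.38×10⁻⁴ T.

B ≈ 538 μT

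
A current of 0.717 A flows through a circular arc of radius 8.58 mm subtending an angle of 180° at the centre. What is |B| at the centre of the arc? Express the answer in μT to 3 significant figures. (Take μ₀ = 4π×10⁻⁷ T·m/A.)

The Biot–Savart field of a circular arc at its centre is B = μ₀Iφ/(4πR), with φ = 3.142 rad.
B = (4π×10⁻⁷ × 0.717 × 3.142) / (4π × 0.00858) = 2.63×10⁻⁵ T.

B ≈ 26.3 μT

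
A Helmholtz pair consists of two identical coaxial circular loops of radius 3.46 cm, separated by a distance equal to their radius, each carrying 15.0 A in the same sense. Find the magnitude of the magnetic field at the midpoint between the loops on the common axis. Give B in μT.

B ≈ 390 μT

Each loop contributes B = μ₀IR²/[2(R²+z²)^(3/2)] on the axis, with z measured from that loop.
Loop 1 (z = 0.0173 m): B₁ = 1.95×10⁻⁴ T. Loop 2 (z = 0.0173 m): B₂ = 1.95×10⁻⁴ T.
The fields add: B = B₁ + B₂ = 3.90×10⁻⁴ T.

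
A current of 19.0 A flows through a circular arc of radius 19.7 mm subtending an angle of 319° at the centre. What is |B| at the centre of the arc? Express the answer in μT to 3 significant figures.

The Biot–Savart field of a circular arc at its centre is B = μ₀Iφ/(4πR), with φ = 5.568 rad.
B = (4π×10⁻⁷ × 19.0 × 5.568) / (4π × 0.0197) = 5.37×10⁻⁴ T.

B ≈ 537 μT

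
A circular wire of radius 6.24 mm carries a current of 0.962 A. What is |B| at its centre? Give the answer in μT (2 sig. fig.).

B ≈ 97 μT

At the centre of a circular loop the Biot–Savart law gives B = μ₀I/(2R).
B = (4π×10⁻⁷ × 0.962) / (2 × 0.00624) = 9.69×10⁻⁵ T.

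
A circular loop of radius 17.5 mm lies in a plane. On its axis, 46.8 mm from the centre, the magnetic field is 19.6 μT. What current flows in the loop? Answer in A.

I ≈ 12.7 A

On the axis of a loop, B = μ₀IR²/[2(R²+z²)^(3/2)], so I = 2B(R²+z²)^(3/2)/(μ₀R²).
R² + z² = 0.0003063 + 0.00219 = 0.002496 m²; raised to 3/2 gives 1.25×10⁻⁴ m³.
I = 2 × 1.96×10⁻⁵ × 1.25×10⁻⁴ / (1.26×10⁻⁶ × 0.0003063) = 12.7 A.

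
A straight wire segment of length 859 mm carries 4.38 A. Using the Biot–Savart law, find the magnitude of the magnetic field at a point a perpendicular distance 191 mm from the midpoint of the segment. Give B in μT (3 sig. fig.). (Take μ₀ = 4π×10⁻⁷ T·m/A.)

B ≈ 4.19 μT

For a finite straight segment, B = (μ₀I/4πd)(sinθ₁ + sinθ₂), where θ₁, θ₂ are the angles from the perpendicular to each end.
The perpendicular from the point meets the wire at its midpoint, so each end is L/2 = 0.4295 m away along the wire.
sinθ₁ = 0.4295/√(0.4295²+0.191²) = 0.9137; sinθ₂ = 0.4295/√(0.4295²+0.191²) = 0.9137.
B = (4π×10⁻⁷ × 4.38) / (4π × 0.191) × (0.9137 + 0.9137) = 4.19×10⁻⁶ T.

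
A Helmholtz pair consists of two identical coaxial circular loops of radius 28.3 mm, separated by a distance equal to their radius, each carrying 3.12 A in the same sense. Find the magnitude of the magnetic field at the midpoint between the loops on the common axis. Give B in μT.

B ≈ 99.1 μT

Each loop contributes B = μ₀IR²/[2(R²+z²)^(3/2)] on the axis, with z measured from that loop.
Loop 1 (z = 0.01415 m): B₁ = 4.96×10⁻⁵ T. Loop 2 (z = 0.01415 m): B₂ = 4.96×10⁻⁵ T.
The fields add: B = B₁ + B₂ = 9.91×10⁻⁵ T.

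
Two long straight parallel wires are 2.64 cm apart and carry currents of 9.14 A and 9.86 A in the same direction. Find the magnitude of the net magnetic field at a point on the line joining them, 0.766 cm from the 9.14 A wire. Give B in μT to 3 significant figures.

B ≈ 133 μT

Each long wire gives B = μ₀I/(2πd). Distances are d₁ = 0.00766 m and d₂ = 0.01874 m.
B₁ = 2.39×10⁻⁴ T, B₂ = 1.05×10⁻⁴ T.
Between parallel currents the two contributions point in opposite directions, so they subtract. B = |B₁ − B₂| = |2.39×10⁻⁴ − 1.05×10⁻⁴| = 1.33×10⁻⁴ T.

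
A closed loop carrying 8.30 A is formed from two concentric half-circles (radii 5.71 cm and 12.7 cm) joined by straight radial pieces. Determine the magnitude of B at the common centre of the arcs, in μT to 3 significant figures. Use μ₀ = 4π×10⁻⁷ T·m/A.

B ≈ 25.1 μT

The radial connectors point toward the centre, so dl × r̂ = 0 and they contribute nothing.
Each semicircle gives μ₀I/(4R): inner arc 4.57×10⁻⁵ T, outer arc 2.05×10⁻⁵ T.
The two arcs carry current in opposite angular senses, so their fields oppose: B = |4.57×10⁻⁵ − 2.05×10⁻⁵| = 2.51×10⁻⁵ T.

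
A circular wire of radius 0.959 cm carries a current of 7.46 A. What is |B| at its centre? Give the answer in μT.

At the centre of a circular loop the Biot–Savart law gives B = μ₀I/(2R).
B = (4π×10⁻⁷ × 7.46) / (2 × 0.00959) = 4.89×10⁻⁴ T.

B ≈ 489 μT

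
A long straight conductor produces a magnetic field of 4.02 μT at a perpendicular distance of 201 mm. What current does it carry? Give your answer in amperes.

For a long straight wire B = μ₀I/(2πd), so I = 2πdB/μ₀.
I = 2π × 0.201 × 4.02×10⁻⁶ / (4π×10⁻⁷) = 4.04 A.

I ≈ 4.04 A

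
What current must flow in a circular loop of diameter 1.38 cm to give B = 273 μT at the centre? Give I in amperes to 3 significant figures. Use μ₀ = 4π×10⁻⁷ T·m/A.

At the centre of a circular loop B = μ₀I/(2R), so I = 2RB/μ₀.
With R = 0.0069 m, I = 2 × 0.0069 × 2.73×10⁻⁴ / (4π×10⁻⁷) = 3.00 A.

I ≈ 3.00 A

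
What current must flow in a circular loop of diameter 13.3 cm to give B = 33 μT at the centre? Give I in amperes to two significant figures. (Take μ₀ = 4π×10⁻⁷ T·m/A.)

At the centre of a circular loop B = μ₀I/(2R), so I = 2RB/μ₀.
With R = 0.0665 m, I = 2 × 0.0665 × 3.30×10⁻⁵ / (4π×10⁻⁷) = 3.49 A.

I ≈ 3.5 A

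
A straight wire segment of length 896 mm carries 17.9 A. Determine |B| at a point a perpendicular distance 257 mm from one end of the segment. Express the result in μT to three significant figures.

B ≈ 6.70 μT

For a finite straight segment, B = (μ₀I/4πd)(sinθ₁ + sinθ₂), where θ₁, θ₂ are the angles from the perpendicular to each end.
The perpendicular foot is at one end, so the two end-offsets along the wire are 0 and L = 0.896 m.
sinθ₁ = 0/√(0²+0.257²) = 0.0000; sinθ₂ = 0.896/√(0.896²+0.257²) = 0.9612.
B = (4π×10⁻⁷ × 17.9) / (4π × 0.257) × (0.0000 + 0.9612) = 6.70×10⁻⁶ T.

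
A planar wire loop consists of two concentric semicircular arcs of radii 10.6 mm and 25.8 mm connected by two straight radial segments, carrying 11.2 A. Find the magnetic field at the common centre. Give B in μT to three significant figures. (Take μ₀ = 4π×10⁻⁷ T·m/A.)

B ≈ 196 μT

The radial connectors point toward the centre, so dl × r̂ = 0 and they contribute nothing.
Each semicircle gives μ₀I/(4R): inner arc 3.32×10⁻⁴ T, outer arc 1.36×10⁻⁴ T.
The two arcs carry current in opposite angular senses, so their fields oppose: B = |3.32×10⁻⁴ − 1.36×10⁻⁴| = 1.96×10⁻⁴ T.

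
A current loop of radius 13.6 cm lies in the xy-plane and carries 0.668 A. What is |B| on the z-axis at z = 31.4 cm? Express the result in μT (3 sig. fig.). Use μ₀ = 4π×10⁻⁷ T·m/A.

On the axis of a circular loop, B = μ₀IR² / [2(R²+z²)^(3/2)].
R² + z² = (0.136)² + (0.314)² = 0.1171 m², and (R²+z²)^(3/2) = 4.01×10⁻² m³.
B = (4π×10⁻⁷ × 0.668 × 0.0185) / (2 × 4.01×10⁻²) = 1.94×10⁻⁷ T.

B ≈ 0.194 μT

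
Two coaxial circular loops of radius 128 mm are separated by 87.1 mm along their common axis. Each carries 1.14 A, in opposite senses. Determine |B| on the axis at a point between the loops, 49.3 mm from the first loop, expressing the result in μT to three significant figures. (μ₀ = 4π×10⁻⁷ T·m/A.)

B ≈ 0.389 μT

Each loop contributes B = μ₀IR²/[2(R²+z²)^(3/2)] on the axis, with z measured from that loop.
Loop 1 (z = 0.0493 m): B₁ = 4.55×10⁻⁶ T. Loop 2 (z = 0.0378 m): B₂ = 4.94×10⁻⁶ T.
The fields oppose: B = |B₁ − B₂| = 3.89×10⁻⁷ T.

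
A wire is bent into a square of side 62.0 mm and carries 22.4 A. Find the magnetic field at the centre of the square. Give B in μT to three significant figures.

Each side is a finite straight segment at perpendicular distance d = a/(2 tan(π/4)) = 0.031 m from the centre, with end-angles ±π/4.
One side contributes B₁ = (μ₀I/4πd)·2 sin(π/4) = 1.02×10⁻⁴ T.
All 4 sides add in the same direction: B = 4 × 1.02×10⁻⁴ = 4.09×10⁻⁴ T.

B ≈ 409 μT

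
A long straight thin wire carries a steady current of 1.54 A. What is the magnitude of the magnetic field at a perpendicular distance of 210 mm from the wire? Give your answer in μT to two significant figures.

B ≈ 1.5 μT

For an infinitely long straight wire, B = μ₀I/(2πd).
B = (4π×10⁻⁷ × 1.54) / (2π × 0.21) = 1.47×10⁻⁶ T.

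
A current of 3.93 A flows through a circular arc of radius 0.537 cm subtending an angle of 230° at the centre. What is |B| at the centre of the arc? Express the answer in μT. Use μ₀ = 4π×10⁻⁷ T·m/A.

B ≈ 294 μT

The Biot–Savart field of a circular arc at its centre is B = μ₀Iφ/(4πR), with φ = 4.014 rad.
B = (4π×10⁻⁷ × 3.93 × 4.014) / (4π × 0.00537) = 2.94×10⁻⁴ T.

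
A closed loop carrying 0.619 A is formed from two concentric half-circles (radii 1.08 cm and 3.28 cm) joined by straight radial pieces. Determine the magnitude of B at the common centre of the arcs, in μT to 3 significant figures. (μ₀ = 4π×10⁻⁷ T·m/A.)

The radial connectors point toward the centre, so dl × r̂ = 0 and they contribute nothing.
Each semicircle gives μ₀I/(4R): inner arc 1.80×10⁻⁵ T, outer arc 5.93×10⁻⁶ T.
The two arcs carry current in opposite angular senses, so their fields oppose: B = |1.80×10⁻⁵ − 5.93×10⁻⁶| = 1.21×10⁻⁵ T.

B ≈ 12.1 μT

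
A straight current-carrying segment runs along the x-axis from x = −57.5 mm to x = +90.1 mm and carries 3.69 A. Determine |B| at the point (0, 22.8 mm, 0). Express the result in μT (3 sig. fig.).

For a finite straight segment, B = (μ₀I/4πd)(sinθ₁ + sinθ₂), where θ₁, θ₂ are the angles from the perpendicular to each end.
The perpendicular distance is d = 0.0228 m; the end-offsets along the wire are a = 0.0575 m and b = 0.0901 m.
sinθ₁ = 0.0575/√(0.0575²+0.0228²) = 0.9296; sinθ₂ = 0.0901/√(0.0901²+0.0228²) = 0.9694.
B = (4π×10⁻⁷ × 3.69) / (4π × 0.0228) × (0.9296 + 0.9694) = 3.07×10⁻⁵ T.

B ≈ 30.7 μT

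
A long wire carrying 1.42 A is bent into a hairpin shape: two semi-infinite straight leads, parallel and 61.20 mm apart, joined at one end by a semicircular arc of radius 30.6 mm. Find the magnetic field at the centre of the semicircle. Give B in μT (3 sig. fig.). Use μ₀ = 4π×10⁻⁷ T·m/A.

B ≈ 23.9 μT

The semicircular arc contributes B_arc = μ₀I·π/(4πR) = μ₀I/(4R) = 1.46×10⁻⁵ T.
Each semi-infinite lead is at perpendicular distance R = 0.0306 m from the centre, with the perpendicular foot at its near end, so it contributes μ₀I/(4πR); both point the same way, together 9.28×10⁻⁶ T.
Arc and leads all point the same direction: B = 1.46×10⁻⁵ + 9.28×10⁻⁶ = 2.39×10⁻⁵ T.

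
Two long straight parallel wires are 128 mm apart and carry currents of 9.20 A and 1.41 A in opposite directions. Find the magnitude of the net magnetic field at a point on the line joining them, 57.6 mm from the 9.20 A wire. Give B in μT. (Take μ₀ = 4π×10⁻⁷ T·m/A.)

B ≈ 36.0 μT

Each long wire gives B = μ₀I/(2πd). Distances are d₁ = 0.0576 m and d₂ = 0.0704 m.
B₁ = 3.19×10⁻⁵ T, B₂ = 4.01×10⁻⁶ T.
Between antiparallel currents both contributions point the same way, so they add. B = B₁ + B₂ = 3.19×10⁻⁵ + 4.01×10⁻⁶ = 3.60×10⁻⁵ T.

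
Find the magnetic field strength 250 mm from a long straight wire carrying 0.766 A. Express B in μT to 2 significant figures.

B ≈ 0.61 μT

For an infinitely long straight wire, B = μ₀I/(2πd).
B = (4π×10⁻⁷ × 0.766) / (2π × 0.25) = 6.13×10⁻⁷ T.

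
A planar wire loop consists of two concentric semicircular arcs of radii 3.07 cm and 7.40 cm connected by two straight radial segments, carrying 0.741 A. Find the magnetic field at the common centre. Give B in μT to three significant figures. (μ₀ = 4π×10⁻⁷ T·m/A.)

B ≈ 4.44 μT

The radial connectors point toward the centre, so dl × r̂ = 0 and they contribute nothing.
Each semicircle gives μ₀I/(4R): inner arc 7.58×10⁻⁶ T, outer arc 3.15×10⁻⁶ T.
The two arcs carry current in opposite angular senses, so their fields oppose: B = |7.58×10⁻⁶ − 3.15×10⁻⁶| = 4.44×10⁻⁶ T.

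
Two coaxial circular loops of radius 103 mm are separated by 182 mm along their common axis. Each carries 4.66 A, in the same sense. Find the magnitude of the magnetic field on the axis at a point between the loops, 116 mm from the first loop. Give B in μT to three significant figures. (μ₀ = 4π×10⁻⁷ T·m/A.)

Each loop contributes B = μ₀IR²/[2(R²+z²)^(3/2)] on the axis, with z measured from that loop.
Loop 1 (z = 0.116 m): B₁ = 8.32×10⁻⁶ T. Loop 2 (z = 0.066 m): B₂ = 1.70×10⁻⁵ T.
The fields add: B = B₁ + B₂ = 2.53×10⁻⁵ T.

B ≈ 25.3 μT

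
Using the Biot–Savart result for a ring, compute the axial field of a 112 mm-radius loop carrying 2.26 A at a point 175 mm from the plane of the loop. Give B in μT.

On the axis of a circular loop, B = μ₀IR² / [2(R²+z²)^(3/2)].
R² + z² = (0.112)² + (0.175)² = 0.04317 m², and (R²+z²)^(3/2) = 8.97×10⁻³ m³.
B = (4π×10⁻⁷ × 2.26 × 0.01254) / (2 × 8.97×10⁻³) = 1.99×10⁻⁶ T.

B ≈ 1.99 μT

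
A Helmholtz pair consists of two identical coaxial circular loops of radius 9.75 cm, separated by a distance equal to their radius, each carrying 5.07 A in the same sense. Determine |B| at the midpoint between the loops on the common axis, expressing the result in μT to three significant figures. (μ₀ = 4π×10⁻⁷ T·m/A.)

B ≈ 46.8 μT

Each loop contributes B = μ₀IR²/[2(R²+z²)^(3/2)] on the axis, with z measured from that loop.
Loop 1 (z = 0.04875 m): B₁ = 2.34×10⁻⁵ T. Loop 2 (z = 0.04875 m): B₂ = 2.34×10⁻⁵ T.
The fields add: B = B₁ + B₂ = 4.68×10⁻⁵ T.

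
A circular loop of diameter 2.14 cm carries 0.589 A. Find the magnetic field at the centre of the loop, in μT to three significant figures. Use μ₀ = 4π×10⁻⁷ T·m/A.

At the centre of a circular loop the Biot–Savart law gives B = μ₀I/(2R) (so R = 0.0107 m).
B = (4π×10⁻⁷ × 0.589) / (2 × 0.0107) = 3.46×10⁻⁵ T.

B ≈ 34.6 μT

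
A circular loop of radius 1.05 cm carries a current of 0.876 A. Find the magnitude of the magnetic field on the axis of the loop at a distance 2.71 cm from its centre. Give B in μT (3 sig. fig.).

B ≈ 2.47 μT

On the axis of a circular loop, B = μ₀IR² / [2(R²+z²)^(3/2)].
R² + z² = (0.0105)² + (0.0271)² = 0.0008447 m², and (R²+z²)^(3/2) = 2.45×10⁻⁵ m³.
B = (4π×10⁻⁷ × 0.876 × 0.0001103) / (2 × 2.45×10⁻⁵) = 2.47×10⁻⁶ T.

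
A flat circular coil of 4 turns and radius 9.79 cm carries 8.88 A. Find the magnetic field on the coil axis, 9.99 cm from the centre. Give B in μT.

For an N-turn flat coil, B = Nμ₀IR²/[2(R²+z²)^(3/2)] with R = 0.0979 m, z = 0.0999 m.
B = 4 × 1.95×10⁻⁵ T = 7.82×10⁻⁵ T.

B ≈ 78.2 μT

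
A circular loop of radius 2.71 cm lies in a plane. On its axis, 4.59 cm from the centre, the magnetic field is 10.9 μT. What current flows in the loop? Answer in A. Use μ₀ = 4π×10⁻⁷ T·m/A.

I ≈ 3.58 A

On the axis of a loop, B = μ₀IR²/[2(R²+z²)^(3/2)], so I = 2B(R²+z²)^(3/2)/(μ₀R²).
R² + z² = 0.0007344 + 0.002107 = 0.002841 m²; raised to 3/2 gives 1.51×10⁻⁴ m³.
I = 2 × 1.09×10⁻⁵ × 1.51×10⁻⁴ / (1.26×10⁻⁶ × 0.0007344) = 3.58 A.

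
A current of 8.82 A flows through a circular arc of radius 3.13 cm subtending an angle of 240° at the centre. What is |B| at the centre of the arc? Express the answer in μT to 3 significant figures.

The Biot–Savart field of a circular arc at its centre is B = μ₀Iφ/(4πR), with φ = 4.189 rad.
B = (4π×10⁻⁷ × 8.82 × 4.189) / (4π × 0.0313) = 1.18×10⁻⁴ T.

B ≈ 118 μT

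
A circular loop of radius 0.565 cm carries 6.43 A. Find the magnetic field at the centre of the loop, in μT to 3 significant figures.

At the centre of a circular loop the Biot–Savart law gives B = μ₀I/(2R).
B = (4π×10⁻⁷ × 6.43) / (2 × 0.00565) = 7.15×10⁻⁴ T.

B ≈ 715 μT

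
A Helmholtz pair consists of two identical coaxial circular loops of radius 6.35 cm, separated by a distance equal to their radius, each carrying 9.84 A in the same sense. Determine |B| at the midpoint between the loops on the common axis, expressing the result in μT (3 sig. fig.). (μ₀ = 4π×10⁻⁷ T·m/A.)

Each loop contributes B = μ₀IR²/[2(R²+z²)^(3/2)] on the axis, with z measured from that loop.
Loop 1 (z = 0.03175 m): B₁ = 6.97×10⁻⁵ T. Loop 2 (z = 0.03175 m): B₂ = 6.97×10⁻⁵ T.
The fields add: B = B₁ + B₂ = 1.39×10⁻⁴ T.

B ≈ 139 μT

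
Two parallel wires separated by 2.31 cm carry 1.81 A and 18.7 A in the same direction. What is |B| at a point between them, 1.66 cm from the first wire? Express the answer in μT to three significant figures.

Each long wire gives B = μ₀I/(2πd). Distances are d₁ = 0.0166 m and d₂ = 0.0065 m.
B₁ = 2.18×10⁻⁵ T, B₂ = 5.75×10⁻⁴ T.
Between parallel currents the two contributions point in opposite directions, so they subtract. B = |B₁ − B₂| = |2.18×10⁻⁵ − 5.75×10⁻⁴| = 5.54×10⁻⁴ T.

B ≈ 554 μT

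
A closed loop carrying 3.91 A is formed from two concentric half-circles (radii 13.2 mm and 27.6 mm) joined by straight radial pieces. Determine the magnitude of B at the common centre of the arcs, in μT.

The radial connectors point toward the centre, so dl × r̂ = 0 and they contribute nothing.
Each semicircle gives μ₀I/(4R): inner arc 9.31×10⁻⁵ T, outer arc 4.45×10⁻⁵ T.
The two arcs carry current in opposite angular senses, so their fields oppose: B = |9.31×10⁻⁵ − 4.45×10⁻⁵| = 4.86×10⁻⁵ T.

B ≈ 48.6 μT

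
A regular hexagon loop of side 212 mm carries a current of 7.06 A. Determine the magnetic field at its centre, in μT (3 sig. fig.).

B ≈ 23.1 μT

Each side is a finite straight segment at perpendicular distance d = a/(2 tan(π/6)) = 0.1836 m from the centre, with end-angles ±π/6.
One side contributes B₁ = (μ₀I/4πd)·2 sin(π/6) = 3.85×10⁻⁶ T.
All 6 sides add in the same direction: B = 6 × 3.85×10⁻⁶ = 2.31×10⁻⁵ T.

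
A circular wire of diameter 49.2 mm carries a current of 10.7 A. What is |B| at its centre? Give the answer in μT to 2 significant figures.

B ≈ 270 μT

At the centre of a circular loop the Biot–Savart law gives B = μ₀I/(2R) (so R = 0.0246 m).
B = (4π×10⁻⁷ × 10.7) / (2 × 0.0246) = 2.73×10⁻⁴ T.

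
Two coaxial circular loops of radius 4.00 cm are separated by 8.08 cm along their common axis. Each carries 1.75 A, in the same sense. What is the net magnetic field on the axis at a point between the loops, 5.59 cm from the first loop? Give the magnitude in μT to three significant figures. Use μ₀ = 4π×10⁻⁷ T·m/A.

Each loop contributes B = μ₀IR²/[2(R²+z²)^(3/2)] on the axis, with z measured from that loop.
Loop 1 (z = 0.0559 m): B₁ = 5.42×10⁻⁶ T. Loop 2 (z = 0.0249 m): B₂ = 1.68×10⁻⁵ T.
The fields add: B = B₁ + B₂ = 2.22×10⁻⁵ T.

B ≈ 22.2 μT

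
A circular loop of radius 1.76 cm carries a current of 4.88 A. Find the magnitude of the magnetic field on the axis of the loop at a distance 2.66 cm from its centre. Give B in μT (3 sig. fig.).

B ≈ 29.3 μT

On the axis of a circular loop, B = μ₀IR² / [2(R²+z²)^(3/2)].
R² + z² = (0.0176)² + (0.0266)² = 0.001017 m², and (R²+z²)^(3/2) = 3.24×10⁻⁵ m³.
B = (4π×10⁻⁷ × 4.88 × 0.0003098) / (2 × 3.24×10⁻⁵) = 2.93×10⁻⁵ T.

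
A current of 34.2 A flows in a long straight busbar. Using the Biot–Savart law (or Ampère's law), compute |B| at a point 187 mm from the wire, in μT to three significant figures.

For an infinitely long straight wire, B = μ₀I/(2πd).
B = (4π×10⁻⁷ × 34.2) / (2π × 0.187) = 3.66×10⁻⁵ T.

B ≈ 36.6 μT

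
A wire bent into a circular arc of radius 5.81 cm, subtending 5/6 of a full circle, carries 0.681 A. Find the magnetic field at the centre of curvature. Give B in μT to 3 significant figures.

B ≈ 6.14 μT

The Biot–Savart field of a circular arc at its centre is B = μ₀Iφ/(4πR), with φ = 5.236 rad.
B = (4π×10⁻⁷ × 0.681 × 5.236) / (4π × 0.0581) = 6.14×10⁻⁶ T.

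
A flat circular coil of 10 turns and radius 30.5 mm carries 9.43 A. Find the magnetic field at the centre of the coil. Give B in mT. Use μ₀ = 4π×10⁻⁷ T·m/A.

B ≈ 1.94 mT

For an N-turn flat coil, B = Nμ₀I/(2R) with R = 0.0305 m.
B = 10 × 1.94×10⁻⁴ T = 1.94×10⁻³ T.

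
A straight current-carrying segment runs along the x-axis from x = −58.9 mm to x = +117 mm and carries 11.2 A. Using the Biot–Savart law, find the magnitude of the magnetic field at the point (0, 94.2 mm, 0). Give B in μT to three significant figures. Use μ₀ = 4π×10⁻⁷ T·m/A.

B ≈ 15.6 μT

For a finite straight segment, B = (μ₀I/4πd)(sinθ₁ + sinθ₂), where θ₁, θ₂ are the angles from the perpendicular to each end.
The perpendicular distance is d = 0.0942 m; the end-offsets along the wire are a = 0.0589 m and b = 0.117 m.
sinθ₁ = 0.0589/√(0.0589²+0.0942²) = 0.5302; sinθ₂ = 0.117/√(0.117²+0.0942²) = 0.7789.
B = (4π×10⁻⁷ × 11.2) / (4π × 0.0942) × (0.5302 + 0.7789) = 1.56×10⁻⁵ T.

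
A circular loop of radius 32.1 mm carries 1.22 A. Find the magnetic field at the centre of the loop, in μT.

At the centre of a circular loop the Biot–Savart law gives B = μ₀I/(2R).
B = (4π×10⁻⁷ × 1.22) / (2 × 0.0321) = 2.39×10⁻⁵ T.

B ≈ 23.9 μT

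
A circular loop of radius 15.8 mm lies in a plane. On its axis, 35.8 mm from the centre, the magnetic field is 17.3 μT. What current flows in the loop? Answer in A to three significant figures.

I ≈ 6.61 A

On the axis of a loop, B = μ₀IR²/[2(R²+z²)^(3/2)], so I = 2B(R²+z²)^(3/2)/(μ₀R²).
R² + z² = 0.0002496 + 0.001282 = 0.001531 m²; raised to 3/2 gives 5.99×10⁻⁵ m³.
I = 2 × 1.73×10⁻⁵ × 5.99×10⁻⁵ / (1.26×10⁻⁶ × 0.0002496) = 6.61 A.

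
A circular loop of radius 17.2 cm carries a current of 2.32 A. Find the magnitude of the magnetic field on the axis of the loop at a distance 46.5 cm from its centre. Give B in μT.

B ≈ 0.354 μT

On the axis of a circular loop, B = μ₀IR² / [2(R²+z²)^(3/2)].
R² + z² = (0.172)² + (0.465)² = 0.2458 m², and (R²+z²)^(3/2) = 0.122 m³.
B = (4π×10⁻⁷ × 2.32 × 0.02958) / (2 × 0.122) = 3.54×10⁻⁷ T.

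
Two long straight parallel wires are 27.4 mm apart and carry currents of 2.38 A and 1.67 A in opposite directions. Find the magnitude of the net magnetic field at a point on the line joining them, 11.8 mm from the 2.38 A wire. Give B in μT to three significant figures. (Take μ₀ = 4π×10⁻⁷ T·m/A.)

Each long wire gives B = μ₀I/(2πd). Distances are d₁ = 0.0118 m and d₂ = 0.0156 m.
B₁ = 4.03×10⁻⁵ T, B₂ = 2.14×10⁻⁵ T.
Between antiparallel currents both contributions point the same way, so they add. B = B₁ + B₂ = 4.03×10⁻⁵ + 2.14×10⁻⁵ = 6.17×10⁻⁵ T.

B ≈ 61.7 μT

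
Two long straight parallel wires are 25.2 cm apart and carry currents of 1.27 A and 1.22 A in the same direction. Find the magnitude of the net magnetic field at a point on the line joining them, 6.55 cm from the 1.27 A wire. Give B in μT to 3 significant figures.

B ≈ 2.57 μT

Each long wire gives B = μ₀I/(2πd). Distances are d₁ = 0.0655 m and d₂ = 0.1865 m.
B₁ = 3.88×10⁻⁶ T, B₂ = 1.31×10⁻⁶ T.
Between parallel currents the two contributions point in opposite directions, so they subtract. B = |B₁ − B₂| = |3.88×10⁻⁶ − 1.31×10⁻⁶| = 2.57×10⁻⁶ T.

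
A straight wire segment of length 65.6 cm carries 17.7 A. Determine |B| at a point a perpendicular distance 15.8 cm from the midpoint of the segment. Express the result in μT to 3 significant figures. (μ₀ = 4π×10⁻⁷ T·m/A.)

For a finite straight segment, B = (μ₀I/4πd)(sinθ₁ + sinθ₂), where θ₁, θ₂ are the angles from the perpendicular to each end.
The perpendicular from the point meets the wire at its midpoint, so each end is L/2 = 0.328 m away along the wire.
sinθ₁ = 0.328/√(0.328²+0.158²) = 0.9009; sinθ₂ = 0.328/√(0.328²+0.158²) = 0.9009.
B = (4π×10⁻⁷ × 17.7) / (4π × 0.158) × (0.9009 + 0.9009) = 2.02×10⁻⁵ T.

B ≈ 20.2 μT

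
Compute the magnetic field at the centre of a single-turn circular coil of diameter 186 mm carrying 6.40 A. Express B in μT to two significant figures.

B ≈ 43 μT

At the centre of a circular loop the Biot–Savart law gives B = μ₀I/(2R) (so R = 0.093 m).
B = (4π×10⁻⁷ × 6.40) / (2 × 0.093) = 4.32×10⁻⁵ T.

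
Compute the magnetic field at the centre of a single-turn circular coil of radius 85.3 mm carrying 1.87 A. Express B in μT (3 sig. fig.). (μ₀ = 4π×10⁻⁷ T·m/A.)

B ≈ 13.8 μT

At the centre of a circular loop the Biot–Savart law gives B = μ₀I/(2R).
B = (4π×10⁻⁷ × 1.87) / (2 × 0.0853) = 1.38×10⁻⁵ T.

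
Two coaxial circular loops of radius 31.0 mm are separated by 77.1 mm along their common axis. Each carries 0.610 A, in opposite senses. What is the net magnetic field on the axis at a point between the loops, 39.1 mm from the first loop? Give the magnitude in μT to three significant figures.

B ≈ 0.158 μT

Each loop contributes B = μ₀IR²/[2(R²+z²)^(3/2)] on the axis, with z measured from that loop.
Loop 1 (z = 0.0391 m): B₁ = 2.96×10⁻⁶ T. Loop 2 (z = 0.038 m): B₂ = 3.12×10⁻⁶ T.
The fields oppose: B = |B₁ − B₂| = 1.58×10⁻⁷ T.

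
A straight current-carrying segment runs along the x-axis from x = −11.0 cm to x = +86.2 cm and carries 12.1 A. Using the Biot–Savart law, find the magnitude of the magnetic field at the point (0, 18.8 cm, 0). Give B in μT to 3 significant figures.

For a finite straight segment, B = (μ₀I/4πd)(sinθ₁ + sinθ₂), where θ₁, θ₂ are the angles from the perpendicular to each end.
The perpendicular distance is d = 0.188 m; the end-offsets along the wire are a = 0.11 m and b = 0.862 m.
sinθ₁ = 0.11/√(0.11²+0.188²) = 0.5050; sinθ₂ = 0.862/√(0.862²+0.188²) = 0.9770.
B = (4π×10⁻⁷ × 12.1) / (4π × 0.188) × (0.5050 + 0.9770) = 9.54×10⁻⁶ T.

B ≈ 9.54 μT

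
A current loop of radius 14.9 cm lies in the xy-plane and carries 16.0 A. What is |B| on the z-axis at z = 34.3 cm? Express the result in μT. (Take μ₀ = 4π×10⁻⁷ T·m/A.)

B ≈ 4.27 μT

On the axis of a circular loop, B = μ₀IR² / [2(R²+z²)^(3/2)].
R² + z² = (0.149)² + (0.343)² = 0.1398 m², and (R²+z²)^(3/2) = 5.23×10⁻² m³.
B = (4π×10⁻⁷ × 16.0 × 0.0222) / (2 × 5.23×10⁻²) = 4.27×10⁻⁶ T.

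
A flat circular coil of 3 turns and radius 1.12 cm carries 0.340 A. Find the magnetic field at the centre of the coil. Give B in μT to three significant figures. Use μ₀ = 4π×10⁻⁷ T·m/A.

B ≈ 57.2 μT

For an N-turn flat coil, B = Nμ₀I/(2R) with R = 0.0112 m.
B = 3 × 1.91×10⁻⁵ T = 5.72×10⁻⁵ T.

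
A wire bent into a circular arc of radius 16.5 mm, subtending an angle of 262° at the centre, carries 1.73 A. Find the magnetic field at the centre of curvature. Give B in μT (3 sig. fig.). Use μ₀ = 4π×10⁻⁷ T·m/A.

The Biot–Savart field of a circular arc at its centre is B = μ₀Iφ/(4πR), with φ = 4.573 rad.
B = (4π×10⁻⁷ × 1.73 × 4.573) / (4π × 0.0165) = 4.79×10⁻⁵ T.

B ≈ 47.9 μT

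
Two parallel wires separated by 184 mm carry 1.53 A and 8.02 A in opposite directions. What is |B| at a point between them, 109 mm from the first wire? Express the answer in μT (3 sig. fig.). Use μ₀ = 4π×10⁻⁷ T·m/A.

Each long wire gives B = μ₀I/(2πd). Distances are d₁ = 0.109 m and d₂ = 0.075 m.
B₁ = 2.81×10⁻⁶ T, B₂ = 2.14×10⁻⁵ T.
Between antiparallel currents both contributions point the same way, so they add. B = B₁ + B₂ = 2.81×10⁻⁶ + 2.14×10⁻⁵ = 2.42×10⁻⁵ T.

B ≈ 24.2 μT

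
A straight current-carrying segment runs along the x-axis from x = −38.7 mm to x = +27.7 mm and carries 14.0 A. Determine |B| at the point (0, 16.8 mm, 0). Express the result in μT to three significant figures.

B ≈ 148 μT

For a finite straight segment, B = (μ₀I/4πd)(sinθ₁ + sinθ₂), where θ₁, θ₂ are the angles from the perpendicular to each end.
The perpendicular distance is d = 0.0168 m; the end-offsets along the wire are a = 0.0387 m and b = 0.0277 m.
sinθ₁ = 0.0387/√(0.0387²+0.0168²) = 0.9173; sinθ₂ = 0.0277/√(0.0277²+0.0168²) = 0.8550.
B = (4π×10⁻⁷ × 14.0) / (4π × 0.0168) × (0.9173 + 0.8550) = 1.48×10⁻⁴ T.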